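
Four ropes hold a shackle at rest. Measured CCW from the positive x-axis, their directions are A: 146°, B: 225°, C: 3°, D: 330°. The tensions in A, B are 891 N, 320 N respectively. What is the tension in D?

T_D ≈ 591 N

Resolve: ΣF_x = 891 cos 146° + 320 cos 225° + T_C cos 3° + T_D cos 330° = 0.
        ΣF_y = 891 sin 146° + 320 sin 225° + T_C sin 3° + T_D sin 330° = 0.
The known terms sum to (-964.9, 272) N, so 0.9986 T_C + 0.8660 T_D = 964.9 and 0.0523 T_C − 0.5000 T_D = -272.
Solving simultaneously: T_C = 453.4 N, T_D = 591.4 N.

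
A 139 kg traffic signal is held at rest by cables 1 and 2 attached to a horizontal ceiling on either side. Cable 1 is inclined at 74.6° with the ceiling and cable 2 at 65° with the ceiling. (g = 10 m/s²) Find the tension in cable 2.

Weight W = 139 × 10 = 1390 N acts straight down.
Horizontal: T_1 cos 74.6° = T_2 cos 65°  →  T_1 = 1.591 T_2.
Vertical: T_1 sin 74.6° + T_2 sin 65° = 1390.
Substituting the horizontal relation into the vertical equation gives 2.441 T_2 = 1390, so T_2 = 569.5 N.

T_2 ≈ 570 N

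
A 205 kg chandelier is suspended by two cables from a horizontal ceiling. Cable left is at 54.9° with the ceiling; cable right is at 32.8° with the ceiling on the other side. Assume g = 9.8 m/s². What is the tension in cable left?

T_left ≈ 1690 N

Weight W = 205 × 9.8 = 2009 N acts straight down.
Horizontal: T_left cos 54.9° = T_right cos 32.8°  →  T_right = 0.6841 T_left.
Vertical: T_left sin 54.9° + T_right sin 32.8° = 2009.
Substituting the horizontal relation into the vertical equation gives 1.189 T_left = 2009, so T_left = 1690 N.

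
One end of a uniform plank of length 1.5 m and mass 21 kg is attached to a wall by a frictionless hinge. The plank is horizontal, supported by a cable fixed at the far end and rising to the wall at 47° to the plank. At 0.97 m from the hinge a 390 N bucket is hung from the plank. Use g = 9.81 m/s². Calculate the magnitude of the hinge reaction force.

Take torques about the hinge: T sin 47° · 1.5 = 21×9.81×0.75 + 390×0.97 = 532.81 N·m.
So T = 532.81 / (0.7314 × 1.5) = 485.68 N.
ΣF_x = 0: H_x = T cos 47° = 331.23 N.
ΣF_y = 0: H_y = (21×9.81 + 390) − T sin 47° = 596.01 − 355.2 = 240.81 N.
|H| = √(H_x² + H_y²) = √((331.23)² + (240.81)²) = 409.52 N.

|H| ≈ 410 N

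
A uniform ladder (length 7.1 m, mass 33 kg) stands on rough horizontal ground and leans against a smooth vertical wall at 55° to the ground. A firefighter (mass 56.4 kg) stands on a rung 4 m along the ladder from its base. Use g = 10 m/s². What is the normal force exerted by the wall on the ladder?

Torques about the foot: N_wall · 7.1 sin 55° = 33×10×3.55 cos 55° + 56.4×10×4 cos 55° → N_wall = 338.02 N.

N_wall ≈ 338 N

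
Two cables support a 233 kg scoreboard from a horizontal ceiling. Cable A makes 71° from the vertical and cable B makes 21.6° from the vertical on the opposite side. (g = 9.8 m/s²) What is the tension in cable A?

T_A ≈ 841 N

Angles from the horizontal: cable A is 90° − 71° = 19°, cable B is 90° − 21.6° = 68.4°.
Weight W = 233 × 9.8 = 2283 N acts straight down.
Horizontal: T_A cos 19° = T_B cos 68.4°  →  T_B = 2.568 T_A.
Vertical: T_A sin 19° + T_B sin 68.4° = 2283.
Substituting the horizontal relation into the vertical equation gives 2.714 T_A = 2283, so T_A = 841.4 N.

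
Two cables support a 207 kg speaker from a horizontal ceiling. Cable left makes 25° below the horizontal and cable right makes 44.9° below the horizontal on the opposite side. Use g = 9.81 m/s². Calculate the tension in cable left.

Weight W = 207 × 9.81 = 2031 N acts straight down.
Horizontal: T_left cos 25° = T_right cos 44.9°  →  T_right = 1.279 T_left.
Vertical: T_left sin 25° + T_right sin 44.9° = 2031.
Substituting the horizontal relation into the vertical equation gives 1.326 T_left = 2031, so T_left = 1532 N.

T_left ≈ 1530 N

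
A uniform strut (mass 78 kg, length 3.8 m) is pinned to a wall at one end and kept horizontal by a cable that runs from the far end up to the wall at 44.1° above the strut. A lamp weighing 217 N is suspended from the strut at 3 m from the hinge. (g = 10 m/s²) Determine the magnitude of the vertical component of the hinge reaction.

|H_y| ≈ 436 N

Take torques about the hinge: T sin 44.1° · 3.8 = 78×10×1.9 + 217×3 = 2133 N·m.
So T = 2133 / (0.6959 × 3.8) = 806.59 N.
ΣF_y = 0: H_y = (78×10 + 217) − T sin 44.1° = 997 − 561.32 = 435.68 N.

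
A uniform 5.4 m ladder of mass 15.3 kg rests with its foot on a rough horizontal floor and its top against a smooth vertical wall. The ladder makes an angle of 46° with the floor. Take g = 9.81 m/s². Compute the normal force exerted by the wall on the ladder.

N_wall ≈ 72.5 N

Torques about the foot: N_wall · 5.4 sin 46° = 15.3×9.81×2.7 cos 46° → N_wall = 72.472 N.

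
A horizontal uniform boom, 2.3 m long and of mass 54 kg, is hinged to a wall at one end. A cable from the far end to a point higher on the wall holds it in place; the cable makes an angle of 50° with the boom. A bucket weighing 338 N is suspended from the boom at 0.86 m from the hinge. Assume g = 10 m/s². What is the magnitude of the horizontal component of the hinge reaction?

H_x ≈ 333 N

Take torques about the hinge: T sin 50° · 2.3 = 54×10×1.15 + 338×0.86 = 911.68 N·m.
So T = 911.68 / (0.7660 × 2.3) = 517.44 N.
ΣF_x = 0: H_x = T cos 50° = 332.6 N.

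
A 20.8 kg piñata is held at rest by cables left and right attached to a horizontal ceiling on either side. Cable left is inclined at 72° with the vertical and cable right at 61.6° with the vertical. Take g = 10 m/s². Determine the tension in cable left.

T_left ≈ 253 N

Angles from the horizontal: cable left is 90° − 72° = 18°, cable right is 90° − 61.6° = 28.4°.
Weight W = 20.8 × 10 = 208 N acts straight down.
Horizontal: T_left cos 18° = T_right cos 28.4°  →  T_right = 1.081 T_left.
Vertical: T_left sin 18° + T_right sin 28.4° = 208.
Substituting the horizontal relation into the vertical equation gives 0.8233 T_left = 208, so T_left = 252.7 N.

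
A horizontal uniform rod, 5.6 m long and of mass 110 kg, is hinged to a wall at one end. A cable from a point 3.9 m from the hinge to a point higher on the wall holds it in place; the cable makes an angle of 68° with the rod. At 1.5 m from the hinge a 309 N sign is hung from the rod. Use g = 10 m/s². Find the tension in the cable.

T ≈ 980 N

Take torques about the hinge: T sin 68° · 3.9 = 110×10×2.8 + 309×1.5 = 3543.5 N·m.
So T = 3543.5 / (0.9272 × 3.9) = 979.95 N.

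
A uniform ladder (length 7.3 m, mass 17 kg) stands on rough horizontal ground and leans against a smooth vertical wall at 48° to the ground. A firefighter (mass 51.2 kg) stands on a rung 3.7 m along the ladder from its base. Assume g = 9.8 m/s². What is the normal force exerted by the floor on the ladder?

N_floor ≈ 668 N

ΣF_y = 0: N_floor = 17×9.8 + 51.2×9.8 = 668.36 N.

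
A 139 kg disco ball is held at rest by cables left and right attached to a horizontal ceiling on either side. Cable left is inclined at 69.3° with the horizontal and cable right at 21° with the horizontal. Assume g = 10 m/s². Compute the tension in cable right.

Weight W = 139 × 10 = 1390 N acts straight down.
Horizontal: T_left cos 69.3° = T_right cos 21°  →  T_left = 2.641 T_right.
Vertical: T_left sin 69.3° + T_right sin 21° = 1390.
Substituting the horizontal relation into the vertical equation gives 2.829 T_right = 1390, so T_right = 491.3 N.

T_right ≈ 491 N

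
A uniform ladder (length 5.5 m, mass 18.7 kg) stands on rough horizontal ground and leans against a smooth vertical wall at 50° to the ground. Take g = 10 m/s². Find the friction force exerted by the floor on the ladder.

f ≈ 78.5 N

Torques about the foot: N_wall · 5.5 sin 50° = 18.7×10×2.75 cos 50° → N_wall = 78.456 N.
ΣF_x = 0: f_floor = N_wall = 78.456 N.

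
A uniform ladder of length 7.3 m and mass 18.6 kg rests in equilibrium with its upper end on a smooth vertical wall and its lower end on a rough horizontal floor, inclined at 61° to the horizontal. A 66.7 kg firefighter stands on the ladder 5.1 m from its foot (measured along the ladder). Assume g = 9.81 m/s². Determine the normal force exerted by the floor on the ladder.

ΣF_y = 0: N_floor = 18.6×9.81 + 66.7×9.81 = 836.79 N.

N_floor ≈ 837 N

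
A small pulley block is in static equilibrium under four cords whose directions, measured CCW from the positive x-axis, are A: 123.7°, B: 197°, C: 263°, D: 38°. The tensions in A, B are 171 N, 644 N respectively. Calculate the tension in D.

T_D ≈ 990 N

Resolve: ΣF_x = 171 cos 123.7° + 644 cos 197° + T_C cos 263° + T_D cos 38° = 0.
        ΣF_y = 171 sin 123.7° + 644 sin 197° + T_C sin 263° + T_D sin 38° = 0.
The known terms sum to (-710.7, -46.02) N, so -0.1219 T_C + 0.7880 T_D = 710.7 and -0.9925 T_C + 0.6157 T_D = 46.02.
Solving simultaneously: T_C = 567.5 N, T_D = 989.7 N.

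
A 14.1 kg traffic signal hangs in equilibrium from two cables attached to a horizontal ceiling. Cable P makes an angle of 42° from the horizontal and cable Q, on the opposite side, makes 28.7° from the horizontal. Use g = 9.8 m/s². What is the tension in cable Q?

Weight W = 14.1 × 9.8 = 138.2 N acts straight down.
Horizontal: T_P cos 42° = T_Q cos 28.7°  →  T_P = 1.18 T_Q.
Vertical: T_P sin 42° + T_Q sin 28.7° = 138.2.
Substituting the horizontal relation into the vertical equation gives 1.27 T_Q = 138.2, so T_Q = 108.8 N.

T_Q ≈ 109 N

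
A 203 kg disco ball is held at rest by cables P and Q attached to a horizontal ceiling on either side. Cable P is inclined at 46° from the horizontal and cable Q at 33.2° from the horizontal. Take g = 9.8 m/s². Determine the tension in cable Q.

Weight W = 203 × 9.8 = 1989 N acts straight down.
Horizontal: T_P cos 46° = T_Q cos 33.2°  →  T_P = 1.205 T_Q.
Vertical: T_P sin 46° + T_Q sin 33.2° = 1989.
Substituting the horizontal relation into the vertical equation gives 1.414 T_Q = 1989, so T_Q = 1407 N.

T_Q ≈ 1410 N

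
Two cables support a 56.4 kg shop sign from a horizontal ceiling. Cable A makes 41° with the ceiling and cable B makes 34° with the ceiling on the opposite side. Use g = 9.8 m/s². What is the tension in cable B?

Weight W = 56.4 × 9.8 = 552.7 N acts straight down.
Horizontal: T_A cos 41° = T_B cos 34°  →  T_A = 1.098 T_B.
Vertical: T_A sin 41° + T_B sin 34° = 552.7.
Substituting the horizontal relation into the vertical equation gives 1.28 T_B = 552.7, so T_B = 431.9 N.

T_B ≈ 432 N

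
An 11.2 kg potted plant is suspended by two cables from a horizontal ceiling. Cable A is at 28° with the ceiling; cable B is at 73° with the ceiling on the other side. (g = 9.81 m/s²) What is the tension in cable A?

Weight W = 11.2 × 9.81 = 109.9 N acts straight down.
Horizontal: T_A cos 28° = T_B cos 73°  →  T_B = 3.02 T_A.
Vertical: T_A sin 28° + T_B sin 73° = 109.9.
Substituting the horizontal relation into the vertical equation gives 3.357 T_A = 109.9, so T_A = 32.72 N.

T_A ≈ 32.7 N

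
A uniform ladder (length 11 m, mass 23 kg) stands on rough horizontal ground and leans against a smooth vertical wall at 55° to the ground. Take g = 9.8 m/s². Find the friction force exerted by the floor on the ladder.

Torques about the foot: N_wall · 11 sin 55° = 23×9.8×5.5 cos 55° → N_wall = 78.913 N.
ΣF_x = 0: f_floor = N_wall = 78.913 N.

f ≈ 78.9 N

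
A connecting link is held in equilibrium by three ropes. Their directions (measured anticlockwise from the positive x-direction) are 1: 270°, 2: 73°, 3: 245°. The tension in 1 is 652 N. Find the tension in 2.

Resolve: ΣF_x = 652 cos 270° + T_2 cos 73° + T_3 cos 245° = 0.
        ΣF_y = 652 sin 270° + T_2 sin 73° + T_3 sin 245° = 0.
The known terms sum to (0, -652) N, so 0.2924 T_2 − 0.4226 T_3 = 0 and 0.9563 T_2 − 0.9063 T_3 = 652.
Solving simultaneously: T_2 = 1980 N, T_3 = 1370 N.

T_2 ≈ 1980 N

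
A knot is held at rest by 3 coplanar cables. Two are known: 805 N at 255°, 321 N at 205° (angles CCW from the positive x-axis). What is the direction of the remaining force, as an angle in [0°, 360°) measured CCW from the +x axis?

Sum the known components: ΣF_x = -499.3 N, ΣF_y = -913.2 N.
For equilibrium the remaining force must supply (−ΣF_x, −ΣF_y) = (499.3, 913.2) N.
Magnitude = √((499.3)² + (913.2)²) = 1041 N; direction = atan2(913.2, 499.3) = 61.3°.

θ ≈ 61.3°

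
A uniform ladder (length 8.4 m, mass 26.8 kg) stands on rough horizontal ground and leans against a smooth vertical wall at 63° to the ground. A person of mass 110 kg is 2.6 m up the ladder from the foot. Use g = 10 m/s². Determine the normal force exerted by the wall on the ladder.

Torques about the foot: N_wall · 8.4 sin 63° = 26.8×10×4.2 cos 63° + 110×10×2.6 cos 63° → N_wall = 241.76 N.

N_wall ≈ 242 N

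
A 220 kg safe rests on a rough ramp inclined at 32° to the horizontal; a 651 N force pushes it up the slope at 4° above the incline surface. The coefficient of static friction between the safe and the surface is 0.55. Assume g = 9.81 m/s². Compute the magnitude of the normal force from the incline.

Axes along / perpendicular to the incline. W sin 32° = 1144 N down-slope; W cos 32° = 1830 N into the surface.
Perpendicular: N = W cos 32° − P sin 4° = 1830 − 45.41 = 1785 N.
Along incline: P cos 4° + f = W sin 32° (friction acts up-slope) → f = 1144 − 649.4 = 494.3 N.
|f| = 494.3 N ≤ μN = 981.7 N, so the safe is indeed static.

N ≈ 1780 N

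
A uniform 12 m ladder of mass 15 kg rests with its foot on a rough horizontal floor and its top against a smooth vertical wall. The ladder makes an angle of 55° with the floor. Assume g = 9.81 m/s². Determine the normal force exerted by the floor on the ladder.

N_floor ≈ 147 N

ΣF_y = 0: N_floor = 15×9.81 = 147.15 N.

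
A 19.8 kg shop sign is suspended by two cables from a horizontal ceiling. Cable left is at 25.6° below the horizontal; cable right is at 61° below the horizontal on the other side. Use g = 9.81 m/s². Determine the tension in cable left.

Weight W = 19.8 × 9.81 = 194.2 N acts straight down.
Horizontal: T_left cos 25.6° = T_right cos 61°  →  T_right = 1.86 T_left.
Vertical: T_left sin 25.6° + T_right sin 61° = 194.2.
Substituting the horizontal relation into the vertical equation gives 2.059 T_left = 194.2, so T_left = 94.33 N.

T_left ≈ 94.3 N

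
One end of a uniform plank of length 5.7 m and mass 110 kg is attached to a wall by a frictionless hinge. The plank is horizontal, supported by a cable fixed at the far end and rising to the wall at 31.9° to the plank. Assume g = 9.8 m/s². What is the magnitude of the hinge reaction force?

|H| ≈ 1020 N

Take torques about the hinge: T sin 31.9° · 5.7 = 110×9.8×2.85 = 3072.3 N·m.
So T = 3072.3 / (0.5284 × 5.7) = 1020 N.
ΣF_x = 0: H_x = T cos 31.9° = 865.94 N.
ΣF_y = 0: H_y = (110×9.8) − T sin 31.9° = 1078 − 539 = 539 N.
|H| = √(H_x² + H_y²) = √((865.94)² + (539)²) = 1020 N.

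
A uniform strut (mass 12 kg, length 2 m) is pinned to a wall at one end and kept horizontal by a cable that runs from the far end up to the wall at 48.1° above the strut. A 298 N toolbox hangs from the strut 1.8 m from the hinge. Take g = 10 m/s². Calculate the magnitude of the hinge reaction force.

|H| ≈ 308 N

Take torques about the hinge: T sin 48.1° · 2 = 12×10×1 + 298×1.8 = 656.4 N·m.
So T = 656.4 / (0.7443 × 2) = 440.94 N.
ΣF_x = 0: H_x = T cos 48.1° = 294.48 N.
ΣF_y = 0: H_y = (12×10 + 298) − T sin 48.1° = 418 − 328.2 = 89.8 N.
|H| = √(H_x² + H_y²) = √((294.48)² + (89.8)²) = 307.86 N.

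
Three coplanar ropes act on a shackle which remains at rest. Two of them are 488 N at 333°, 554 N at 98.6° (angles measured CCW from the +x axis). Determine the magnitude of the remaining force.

Sum the known components: ΣF_x = 352 N, ΣF_y = 326.2 N.
For equilibrium the remaining force must supply (−ΣF_x, −ΣF_y) = (-352, -326.2) N.
Magnitude = √((-352)² + (-326.2)²) = 479.9 N; direction = atan2(-326.2, -352) = 222.8°.

F ≈ 480 N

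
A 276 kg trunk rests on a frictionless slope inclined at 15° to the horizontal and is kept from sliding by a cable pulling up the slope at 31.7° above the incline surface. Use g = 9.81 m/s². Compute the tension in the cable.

T ≈ 824 N

Take axes along and perpendicular to the incline. Weight components: W sin 15° = 700.8 N down-slope, W cos 15° = 2615 N into the surface.
Along incline: T cos 31.7° = W sin 15° → T = 823.6 N.
Perpendicular: N = W cos 15° − T sin 31.7° = 2182 N.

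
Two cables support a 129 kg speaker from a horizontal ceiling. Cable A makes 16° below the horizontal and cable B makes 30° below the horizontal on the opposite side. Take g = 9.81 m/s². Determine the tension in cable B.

T_B ≈ 1690 N

Weight W = 129 × 9.81 = 1265 N acts straight down.
Horizontal: T_A cos 16° = T_B cos 30°  →  T_A = 0.9009 T_B.
Vertical: T_A sin 16° + T_B sin 30° = 1265.
Substituting the horizontal relation into the vertical equation gives 0.7483 T_B = 1265, so T_B = 1691 N.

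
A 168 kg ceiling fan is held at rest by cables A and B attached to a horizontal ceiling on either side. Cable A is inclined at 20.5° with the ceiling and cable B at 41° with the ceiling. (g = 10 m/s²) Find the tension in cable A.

Weight W = 168 × 10 = 1680 N acts straight down.
Horizontal: T_A cos 20.5° = T_B cos 41°  →  T_B = 1.241 T_A.
Vertical: T_A sin 20.5° + T_B sin 41° = 1680.
Substituting the horizontal relation into the vertical equation gives 1.164 T_A = 1680, so T_A = 1443 N.

T_A ≈ 1440 N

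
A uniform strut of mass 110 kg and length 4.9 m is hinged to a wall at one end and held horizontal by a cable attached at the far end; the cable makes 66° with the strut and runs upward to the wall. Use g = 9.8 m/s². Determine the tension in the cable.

T ≈ 590 N

Take torques about the hinge: T sin 66° · 4.9 = 110×9.8×2.45 = 2641.1 N·m.
So T = 2641.1 / (0.9135 × 4.9) = 590.01 N.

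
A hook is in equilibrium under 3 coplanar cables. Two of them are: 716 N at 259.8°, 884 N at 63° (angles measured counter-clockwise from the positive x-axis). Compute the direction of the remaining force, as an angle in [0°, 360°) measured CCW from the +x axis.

θ ≈ 197°

Sum the known components: ΣF_x = 274.5 N, ΣF_y = 82.97 N.
For equilibrium the remaining force must supply (−ΣF_x, −ΣF_y) = (-274.5, -82.97) N.
Magnitude = √((-274.5)² + (-82.97)²) = 286.8 N; direction = atan2(-82.97, -274.5) = 196.8°.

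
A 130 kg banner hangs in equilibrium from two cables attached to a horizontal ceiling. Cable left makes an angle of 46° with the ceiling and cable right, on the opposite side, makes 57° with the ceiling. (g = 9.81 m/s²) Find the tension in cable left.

Weight W = 130 × 9.81 = 1275 N acts straight down.
Horizontal: T_left cos 46° = T_right cos 57°  →  T_right = 1.275 T_left.
Vertical: T_left sin 46° + T_right sin 57° = 1275.
Substituting the horizontal relation into the vertical equation gives 1.789 T_left = 1275, so T_left = 712.8 N.

T_left ≈ 713 N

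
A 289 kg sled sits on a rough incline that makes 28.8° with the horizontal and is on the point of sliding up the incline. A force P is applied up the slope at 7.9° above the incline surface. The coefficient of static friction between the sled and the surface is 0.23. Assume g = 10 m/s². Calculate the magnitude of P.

On the verge of sliding up the incline, friction equals μN and acts down the slope.
Perpendicular: N + P sin 7.9° = W cos 28.8° = 2533 N.
Along incline: P cos 7.9° = W sin 28.8° + μN  with W sin 28.8° = 1392 N.
Solving the pair for P and N: P = 1932 N, N = 2267 N (and f = μN = 521.4 N).

P ≈ 1930 N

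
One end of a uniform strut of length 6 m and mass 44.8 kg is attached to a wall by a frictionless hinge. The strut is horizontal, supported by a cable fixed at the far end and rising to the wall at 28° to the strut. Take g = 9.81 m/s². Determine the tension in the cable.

T ≈ 468 N

Take torques about the hinge: T sin 28° · 6 = 44.8×9.81×3 = 1318.5 N·m.
So T = 1318.5 / (0.4695 × 6) = 468.07 N.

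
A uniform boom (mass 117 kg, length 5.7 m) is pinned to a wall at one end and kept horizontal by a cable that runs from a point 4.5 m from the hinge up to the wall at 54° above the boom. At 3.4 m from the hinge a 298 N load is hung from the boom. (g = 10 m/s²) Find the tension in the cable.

Take torques about the hinge: T sin 54° · 4.5 = 117×10×2.85 + 298×3.4 = 4347.7 N·m.
So T = 4347.7 / (0.8090 × 4.5) = 1194.2 N.

T ≈ 1190 N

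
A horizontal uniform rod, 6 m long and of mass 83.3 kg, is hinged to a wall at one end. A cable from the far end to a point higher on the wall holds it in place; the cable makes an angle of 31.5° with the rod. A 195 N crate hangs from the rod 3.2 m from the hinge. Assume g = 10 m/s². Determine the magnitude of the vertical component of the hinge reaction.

|H_y| ≈ 508 N

Take torques about the hinge: T sin 31.5° · 6 = 83.3×10×3 + 195×3.2 = 3123 N·m.
So T = 3123 / (0.5225 × 6) = 996.17 N.
ΣF_y = 0: H_y = (83.3×10 + 195) − T sin 31.5° = 1028 − 520.5 = 507.5 N.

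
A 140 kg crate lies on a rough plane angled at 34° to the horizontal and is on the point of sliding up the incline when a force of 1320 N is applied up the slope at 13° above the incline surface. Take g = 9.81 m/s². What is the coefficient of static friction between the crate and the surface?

On the verge of sliding up the incline, friction is at its maximum μN and acts down the slope.
Perpendicular to incline: N = W cos 34° − P sin 13° = 1139 − 296.9 = 841.7 N.
Along incline: P cos 13° − μN = W sin 34° → μ = −(W sin 34° − P cos 13°) / N = 0.6157.

μ ≈ 0.616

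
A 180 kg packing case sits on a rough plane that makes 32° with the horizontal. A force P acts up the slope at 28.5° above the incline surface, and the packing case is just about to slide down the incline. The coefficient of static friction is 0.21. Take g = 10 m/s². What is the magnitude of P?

On the verge of sliding down the incline, friction equals μN and acts up the slope.
Perpendicular: N + P sin 28.5° = W cos 32° = 1526 N.
Along incline: P cos 28.5° + μN = W sin 32° with W sin 32° = 953.9 N.
Solving the pair for P and N: P = 813.4 N, N = 1138 N (and f = μN = 239.1 N).

P ≈ 813 N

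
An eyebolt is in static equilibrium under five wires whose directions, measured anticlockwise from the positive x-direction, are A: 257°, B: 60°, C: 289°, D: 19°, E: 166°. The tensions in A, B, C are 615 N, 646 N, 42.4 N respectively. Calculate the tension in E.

T_E ≈ 257 N

Resolve: ΣF_x = 615 cos 257° + 646 cos 60° + 42.4 cos 289° + T_D cos 19° + T_E cos 166° = 0.
        ΣF_y = 615 sin 257° + 646 sin 60° + 42.4 sin 289° + T_D sin 19° + T_E sin 166° = 0.
The known terms sum to (198.5, -79.88) N, so 0.9455 T_D − 0.9703 T_E = -198.5 and 0.3256 T_D + 0.2419 T_E = 79.88.
Solving simultaneously: T_D = 54.15 N, T_E = 257.3 N.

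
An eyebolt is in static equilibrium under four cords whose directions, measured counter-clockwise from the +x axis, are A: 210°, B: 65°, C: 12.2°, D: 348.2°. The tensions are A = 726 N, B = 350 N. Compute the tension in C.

T_C ≈ 352 N

Resolve: ΣF_x = 726 cos 210° + 350 cos 65° + T_C cos 12.2° + T_D cos 348.2° = 0.
        ΣF_y = 726 sin 210° + 350 sin 65° + T_C sin 12.2° + T_D sin 348.2° = 0.
The known terms sum to (-480.8, -45.79) N, so 0.9774 T_C + 0.9789 T_D = 480.8 and 0.2113 T_C − 0.2045 T_D = 45.79.
Solving simultaneously: T_C = 351.9 N, T_D = 139.8 N.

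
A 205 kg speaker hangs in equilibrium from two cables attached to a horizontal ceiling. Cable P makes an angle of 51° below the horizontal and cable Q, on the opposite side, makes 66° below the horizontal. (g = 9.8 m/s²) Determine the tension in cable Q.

T_Q ≈ 1420 N

Weight W = 205 × 9.8 = 2009 N acts straight down.
Horizontal: T_P cos 51° = T_Q cos 66°  →  T_P = 0.6463 T_Q.
Vertical: T_P sin 51° + T_Q sin 66° = 2009.
Substituting the horizontal relation into the vertical equation gives 1.416 T_Q = 2009, so T_Q = 1419 N.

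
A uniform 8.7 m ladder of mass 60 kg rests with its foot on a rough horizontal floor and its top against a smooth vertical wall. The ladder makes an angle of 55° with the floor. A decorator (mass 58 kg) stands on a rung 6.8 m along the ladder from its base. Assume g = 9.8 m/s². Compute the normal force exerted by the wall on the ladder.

N_wall ≈ 517 N

Torques about the foot: N_wall · 8.7 sin 55° = 60×9.8×4.35 cos 55° + 58×9.8×6.8 cos 55° → N_wall = 516.94 N.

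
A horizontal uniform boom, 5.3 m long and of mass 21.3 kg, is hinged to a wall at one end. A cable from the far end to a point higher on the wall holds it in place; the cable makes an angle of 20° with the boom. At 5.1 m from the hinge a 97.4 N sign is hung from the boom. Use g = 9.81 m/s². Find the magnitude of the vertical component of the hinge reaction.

Take torques about the hinge: T sin 20° · 5.3 = 21.3×9.81×2.65 + 97.4×5.1 = 1050.5 N·m.
So T = 1050.5 / (0.3420 × 5.3) = 579.5 N.
ΣF_y = 0: H_y = (21.3×9.81 + 97.4) − T sin 20° = 306.35 − 198.2 = 108.15 N.

|H_y| ≈ 108 N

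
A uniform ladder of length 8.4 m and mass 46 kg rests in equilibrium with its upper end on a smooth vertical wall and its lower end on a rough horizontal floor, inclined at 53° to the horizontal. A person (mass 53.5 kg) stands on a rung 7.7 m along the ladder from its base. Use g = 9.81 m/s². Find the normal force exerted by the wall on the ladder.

N_wall ≈ 533 N

Torques about the foot: N_wall · 8.4 sin 53° = 46×9.81×4.2 cos 53° + 53.5×9.81×7.7 cos 53° → N_wall = 532.56 N.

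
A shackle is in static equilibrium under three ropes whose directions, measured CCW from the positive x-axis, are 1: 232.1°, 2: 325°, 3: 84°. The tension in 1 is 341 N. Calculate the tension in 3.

Resolve: ΣF_x = 341 cos 232.1° + T_2 cos 325° + T_3 cos 84° = 0.
        ΣF_y = 341 sin 232.1° + T_2 sin 325° + T_3 sin 84° = 0.
The known terms sum to (-209.5, -269.1) N, so 0.8192 T_2 + 0.1045 T_3 = 209.5 and -0.5736 T_2 + 0.9945 T_3 = 269.1.
Solving simultaneously: T_2 = 206 N, T_3 = 389.4 N.

T_3 ≈ 389 N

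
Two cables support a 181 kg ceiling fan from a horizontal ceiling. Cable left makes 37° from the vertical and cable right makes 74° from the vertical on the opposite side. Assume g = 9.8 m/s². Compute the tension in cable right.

T_right ≈ 1140 N

Angles from the horizontal: cable left is 90° − 37° = 53°, cable right is 90° − 74° = 16°.
Weight W = 181 × 9.8 = 1774 N acts straight down.
Horizontal: T_left cos 53° = T_right cos 16°  →  T_left = 1.597 T_right.
Vertical: T_left sin 53° + T_right sin 16° = 1774.
Substituting the horizontal relation into the vertical equation gives 1.551 T_right = 1774, so T_right = 1143 N.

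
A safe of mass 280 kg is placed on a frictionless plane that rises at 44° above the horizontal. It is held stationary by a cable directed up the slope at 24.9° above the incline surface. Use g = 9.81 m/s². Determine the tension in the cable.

Take axes along and perpendicular to the incline. Weight components: W sin 44° = 1908 N down-slope, W cos 44° = 1976 N into the surface.
Along incline: T cos 24.9° = W sin 44° → T = 2104 N.
Perpendicular: N = W cos 44° − T sin 24.9° = 1090 N.

T ≈ 2100 N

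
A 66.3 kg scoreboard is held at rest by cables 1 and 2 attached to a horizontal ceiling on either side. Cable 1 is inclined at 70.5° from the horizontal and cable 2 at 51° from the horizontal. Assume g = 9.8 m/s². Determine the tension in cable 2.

T_2 ≈ 254 N

Weight W = 66.3 × 9.8 = 649.7 N acts straight down.
Horizontal: T_1 cos 70.5° = T_2 cos 51°  →  T_1 = 1.885 T_2.
Vertical: T_1 sin 70.5° + T_2 sin 51° = 649.7.
Substituting the horizontal relation into the vertical equation gives 2.554 T_2 = 649.7, so T_2 = 254.4 N.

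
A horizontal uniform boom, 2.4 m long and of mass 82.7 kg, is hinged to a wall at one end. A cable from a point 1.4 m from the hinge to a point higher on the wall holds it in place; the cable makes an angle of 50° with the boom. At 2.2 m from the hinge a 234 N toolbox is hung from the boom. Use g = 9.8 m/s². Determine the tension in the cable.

T ≈ 1390 N

Take torques about the hinge: T sin 50° · 1.4 = 82.7×9.8×1.2 + 234×2.2 = 1487.4 N·m.
So T = 1487.4 / (0.7660 × 1.4) = 1386.9 N.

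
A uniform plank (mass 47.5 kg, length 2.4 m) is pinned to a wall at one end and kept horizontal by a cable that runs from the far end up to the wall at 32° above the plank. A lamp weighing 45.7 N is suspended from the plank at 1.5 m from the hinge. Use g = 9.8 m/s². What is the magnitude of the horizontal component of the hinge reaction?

Take torques about the hinge: T sin 32° · 2.4 = 47.5×9.8×1.2 + 45.7×1.5 = 627.15 N·m.
So T = 627.15 / (0.5299 × 2.4) = 493.12 N.
ΣF_x = 0: H_x = T cos 32° = 418.19 N.

H_x ≈ 418 N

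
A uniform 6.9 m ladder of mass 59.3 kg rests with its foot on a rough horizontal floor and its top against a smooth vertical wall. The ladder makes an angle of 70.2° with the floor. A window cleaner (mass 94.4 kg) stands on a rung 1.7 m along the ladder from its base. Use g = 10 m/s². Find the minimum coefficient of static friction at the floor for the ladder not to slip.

μ_min ≈ 0.124

ΣF_y = 0: N_floor = 59.3×10 + 94.4×10 = 1537 N.
Torques about the foot: N_wall · 6.9 sin 70.2° = 59.3×10×3.45 cos 70.2° + 94.4×10×1.7 cos 70.2° → N_wall = 190.48 N.
ΣF_x = 0: f_floor = N_wall = 190.48 N.
μ_min = f_floor / N_floor = 190.48 / 1537 = 0.1239.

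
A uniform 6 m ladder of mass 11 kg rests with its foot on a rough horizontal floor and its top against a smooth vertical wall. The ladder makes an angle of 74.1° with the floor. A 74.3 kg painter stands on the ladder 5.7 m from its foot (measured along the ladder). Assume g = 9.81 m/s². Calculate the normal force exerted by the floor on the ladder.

N_floor ≈ 837 N

ΣF_y = 0: N_floor = 11×9.81 + 74.3×9.81 = 836.79 N.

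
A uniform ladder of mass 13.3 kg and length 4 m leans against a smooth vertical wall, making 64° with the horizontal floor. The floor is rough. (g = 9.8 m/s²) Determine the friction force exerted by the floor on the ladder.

f ≈ 31.8 N

Torques about the foot: N_wall · 4 sin 64° = 13.3×9.8×2 cos 64° → N_wall = 31.786 N.
ΣF_x = 0: f_floor = N_wall = 31.786 N.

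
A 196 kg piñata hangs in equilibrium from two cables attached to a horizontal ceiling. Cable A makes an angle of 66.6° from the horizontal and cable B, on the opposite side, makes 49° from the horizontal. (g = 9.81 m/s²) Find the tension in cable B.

Weight W = 196 × 9.81 = 1923 N acts straight down.
Horizontal: T_A cos 66.6° = T_B cos 49°  →  T_A = 1.652 T_B.
Vertical: T_A sin 66.6° + T_B sin 49° = 1923.
Substituting the horizontal relation into the vertical equation gives 2.271 T_B = 1923, so T_B = 846.7 N.

T_B ≈ 847 N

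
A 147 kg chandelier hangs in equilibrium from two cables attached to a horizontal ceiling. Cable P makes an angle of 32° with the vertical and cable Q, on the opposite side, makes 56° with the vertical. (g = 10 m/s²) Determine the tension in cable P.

T_P ≈ 1220 N

Angles from the horizontal: cable P is 90° − 32° = 58°, cable Q is 90° − 56° = 34°.
Weight W = 147 × 10 = 1470 N acts straight down.
Horizontal: T_P cos 58° = T_Q cos 34°  →  T_Q = 0.6392 T_P.
Vertical: T_P sin 58° + T_Q sin 34° = 1470.
Substituting the horizontal relation into the vertical equation gives 1.205 T_P = 1470, so T_P = 1219 N.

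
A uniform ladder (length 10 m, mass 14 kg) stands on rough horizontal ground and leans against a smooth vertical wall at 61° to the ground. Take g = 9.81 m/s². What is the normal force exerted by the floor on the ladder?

ΣF_y = 0: N_floor = 14×9.81 = 137.34 N.

N_floor ≈ 137 N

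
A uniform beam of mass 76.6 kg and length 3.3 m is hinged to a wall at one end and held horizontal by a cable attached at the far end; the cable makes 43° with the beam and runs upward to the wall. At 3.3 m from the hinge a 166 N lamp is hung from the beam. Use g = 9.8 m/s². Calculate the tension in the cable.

T ≈ 794 N

Take torques about the hinge: T sin 43° · 3.3 = 76.6×9.8×1.65 + 166×3.3 = 1786.4 N·m.
So T = 1786.4 / (0.6820 × 3.3) = 793.76 N.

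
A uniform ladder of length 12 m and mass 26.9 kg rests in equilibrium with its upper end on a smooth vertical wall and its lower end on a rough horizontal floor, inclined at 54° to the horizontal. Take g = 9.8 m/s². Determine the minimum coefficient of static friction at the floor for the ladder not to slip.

ΣF_y = 0: N_floor = 26.9×9.8 = 263.62 N.
Torques about the foot: N_wall · 12 sin 54° = 26.9×9.8×6 cos 54° → N_wall = 95.766 N.
ΣF_x = 0: f_floor = N_wall = 95.766 N.
μ_min = f_floor / N_floor = 95.766 / 263.62 = 0.3633.

μ_min ≈ 0.363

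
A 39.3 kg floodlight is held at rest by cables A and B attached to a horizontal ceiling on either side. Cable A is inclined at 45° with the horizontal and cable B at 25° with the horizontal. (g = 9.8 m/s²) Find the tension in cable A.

T_A ≈ 371 N

Weight W = 39.3 × 9.8 = 385.1 N acts straight down.
Horizontal: T_A cos 45° = T_B cos 25°  →  T_B = 0.7802 T_A.
Vertical: T_A sin 45° + T_B sin 25° = 385.1.
Substituting the horizontal relation into the vertical equation gives 1.037 T_A = 385.1, so T_A = 371.5 N.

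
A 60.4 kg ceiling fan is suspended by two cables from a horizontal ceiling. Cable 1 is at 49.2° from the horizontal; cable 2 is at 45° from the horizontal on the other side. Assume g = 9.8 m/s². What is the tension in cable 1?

Weight W = 60.4 × 9.8 = 591.9 N acts straight down.
Horizontal: T_1 cos 49.2° = T_2 cos 45°  →  T_2 = 0.9241 T_1.
Vertical: T_1 sin 49.2° + T_2 sin 45° = 591.9.
Substituting the horizontal relation into the vertical equation gives 1.41 T_1 = 591.9, so T_1 = 419.7 N.

T_1 ≈ 420 N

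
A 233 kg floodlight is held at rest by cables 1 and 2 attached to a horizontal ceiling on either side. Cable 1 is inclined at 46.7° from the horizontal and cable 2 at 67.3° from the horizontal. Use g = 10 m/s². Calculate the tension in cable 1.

T_1 ≈ 984 N

Weight W = 233 × 10 = 2330 N acts straight down.
Horizontal: T_1 cos 46.7° = T_2 cos 67.3°  →  T_2 = 1.777 T_1.
Vertical: T_1 sin 46.7° + T_2 sin 67.3° = 2330.
Substituting the horizontal relation into the vertical equation gives 2.367 T_1 = 2330, so T_1 = 984.3 N.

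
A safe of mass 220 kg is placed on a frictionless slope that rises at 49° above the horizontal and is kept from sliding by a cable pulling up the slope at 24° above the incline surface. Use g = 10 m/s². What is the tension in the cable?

T ≈ 1820 N

Take axes along and perpendicular to the incline. Weight components: W sin 49° = 1660 N down-slope, W cos 49° = 1443 N into the surface.
Along incline: T cos 24° = W sin 49° → T = 1817 N.
Perpendicular: N = W cos 49° − T sin 24° = 704.1 N.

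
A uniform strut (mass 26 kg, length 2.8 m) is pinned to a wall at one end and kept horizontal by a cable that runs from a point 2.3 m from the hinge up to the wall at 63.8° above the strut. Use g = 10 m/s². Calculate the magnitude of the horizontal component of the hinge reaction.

Take torques about the hinge: T sin 63.8° · 2.3 = 26×10×1.4 = 364 N·m.
So T = 364 / (0.8973 × 2.3) = 176.38 N.
ΣF_x = 0: H_x = T cos 63.8° = 77.874 N.

H_x ≈ 77.9 N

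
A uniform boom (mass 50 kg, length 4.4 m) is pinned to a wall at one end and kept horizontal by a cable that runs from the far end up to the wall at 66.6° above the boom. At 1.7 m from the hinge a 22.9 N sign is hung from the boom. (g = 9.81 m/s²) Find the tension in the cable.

Take torques about the hinge: T sin 66.6° · 4.4 = 50×9.81×2.2 + 22.9×1.7 = 1118 N·m.
So T = 1118 / (0.9178 × 4.4) = 276.87 N.

T ≈ 277 N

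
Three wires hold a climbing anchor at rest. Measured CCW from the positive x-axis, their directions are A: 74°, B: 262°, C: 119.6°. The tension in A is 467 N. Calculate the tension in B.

Resolve: ΣF_x = 467 cos 74° + T_B cos 262° + T_C cos 119.6° = 0.
        ΣF_y = 467 sin 74° + T_B sin 262° + T_C sin 119.6° = 0.
The known terms sum to (128.7, 448.9) N, so -0.1392 T_B − 0.4939 T_C = -128.7 and -0.9903 T_B + 0.8695 T_C = -448.9.
Solving simultaneously: T_B = 546.9 N, T_C = 106.5 N.

T_B ≈ 547 N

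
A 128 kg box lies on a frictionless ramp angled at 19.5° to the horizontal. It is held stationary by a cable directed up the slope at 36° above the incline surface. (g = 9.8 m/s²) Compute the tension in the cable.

T ≈ 518 N

Take axes along and perpendicular to the incline. Weight components: W sin 19.5° = 418.7 N down-slope, W cos 19.5° = 1182 N into the surface.
Along incline: T cos 36° = W sin 19.5° → T = 517.6 N.
Perpendicular: N = W cos 19.5° − T sin 36° = 878.2 N.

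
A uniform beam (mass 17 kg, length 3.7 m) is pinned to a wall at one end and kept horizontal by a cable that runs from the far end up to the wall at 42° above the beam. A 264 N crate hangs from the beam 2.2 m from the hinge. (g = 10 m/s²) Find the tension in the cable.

T ≈ 362 N

Take torques about the hinge: T sin 42° · 3.7 = 17×10×1.85 + 264×2.2 = 895.3 N·m.
So T = 895.3 / (0.6691 × 3.7) = 361.62 N.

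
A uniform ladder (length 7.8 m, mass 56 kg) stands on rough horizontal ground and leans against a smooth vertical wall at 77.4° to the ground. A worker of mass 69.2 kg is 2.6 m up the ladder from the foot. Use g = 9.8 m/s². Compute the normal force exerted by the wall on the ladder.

Torques about the foot: N_wall · 7.8 sin 77.4° = 56×9.8×3.9 cos 77.4° + 69.2×9.8×2.6 cos 77.4° → N_wall = 111.86 N.

N_wall ≈ 112 N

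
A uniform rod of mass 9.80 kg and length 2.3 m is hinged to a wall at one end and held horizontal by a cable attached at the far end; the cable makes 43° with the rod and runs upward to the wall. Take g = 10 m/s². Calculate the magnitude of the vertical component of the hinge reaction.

|H_y| ≈ 49 N

Take torques about the hinge: T sin 43° · 2.3 = 9.80×10×1.15 = 112.7 N·m.
So T = 112.7 / (0.6820 × 2.3) = 71.848 N.
ΣF_y = 0: H_y = (9.80×10) − T sin 43° = 98 − 49 = 49 N.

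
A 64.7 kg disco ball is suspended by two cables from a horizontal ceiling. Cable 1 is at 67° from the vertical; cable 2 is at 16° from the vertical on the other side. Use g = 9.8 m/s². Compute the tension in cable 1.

Angles from the horizontal: cable 1 is 90° − 67° = 23°, cable 2 is 90° − 16° = 74°.
Weight W = 64.7 × 9.8 = 634.1 N acts straight down.
Horizontal: T_1 cos 23° = T_2 cos 74°  →  T_2 = 3.34 T_1.
Vertical: T_1 sin 23° + T_2 sin 74° = 634.1.
Substituting the horizontal relation into the vertical equation gives 3.601 T_1 = 634.1, so T_1 = 176.1 N.

T_1 ≈ 176 N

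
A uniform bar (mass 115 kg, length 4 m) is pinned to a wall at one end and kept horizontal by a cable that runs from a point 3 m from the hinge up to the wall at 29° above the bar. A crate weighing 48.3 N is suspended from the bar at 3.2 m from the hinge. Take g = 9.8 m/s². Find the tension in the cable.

Take torques about the hinge: T sin 29° · 3 = 115×9.8×2 + 48.3×3.2 = 2408.6 N·m.
So T = 2408.6 / (0.4848 × 3) = 1656 N.

T ≈ 1660 N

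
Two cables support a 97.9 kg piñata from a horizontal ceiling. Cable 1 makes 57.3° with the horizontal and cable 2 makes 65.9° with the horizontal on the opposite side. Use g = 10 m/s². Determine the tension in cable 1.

Weight W = 97.9 × 10 = 979 N acts straight down.
Horizontal: T_1 cos 57.3° = T_2 cos 65.9°  →  T_2 = 1.323 T_1.
Vertical: T_1 sin 57.3° + T_2 sin 65.9° = 979.
Substituting the horizontal relation into the vertical equation gives 2.049 T_1 = 979, so T_1 = 477.7 N.

T_1 ≈ 478 N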